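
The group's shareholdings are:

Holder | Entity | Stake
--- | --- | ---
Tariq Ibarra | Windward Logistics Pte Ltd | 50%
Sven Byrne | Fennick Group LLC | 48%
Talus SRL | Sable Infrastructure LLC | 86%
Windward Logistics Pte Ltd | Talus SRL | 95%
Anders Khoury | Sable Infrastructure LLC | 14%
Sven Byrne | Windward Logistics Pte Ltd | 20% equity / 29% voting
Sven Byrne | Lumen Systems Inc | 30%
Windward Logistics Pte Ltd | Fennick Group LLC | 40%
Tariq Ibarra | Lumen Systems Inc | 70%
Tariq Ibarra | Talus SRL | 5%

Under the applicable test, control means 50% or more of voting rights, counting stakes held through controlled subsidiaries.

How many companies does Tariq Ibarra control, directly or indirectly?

4

Tariq holds 50% of Windward, so Tariq controls Windward.
Windward and Tariq together hold 95% + 5% = 100% of Talus, so Tariq controls Talus.
Tariq holds 70% of Lumen, so Tariq controls Lumen.
Talus holds 86% of Sable, so Tariq controls Sable.
No other company's threshold is met.
Tariq controls 4 companies.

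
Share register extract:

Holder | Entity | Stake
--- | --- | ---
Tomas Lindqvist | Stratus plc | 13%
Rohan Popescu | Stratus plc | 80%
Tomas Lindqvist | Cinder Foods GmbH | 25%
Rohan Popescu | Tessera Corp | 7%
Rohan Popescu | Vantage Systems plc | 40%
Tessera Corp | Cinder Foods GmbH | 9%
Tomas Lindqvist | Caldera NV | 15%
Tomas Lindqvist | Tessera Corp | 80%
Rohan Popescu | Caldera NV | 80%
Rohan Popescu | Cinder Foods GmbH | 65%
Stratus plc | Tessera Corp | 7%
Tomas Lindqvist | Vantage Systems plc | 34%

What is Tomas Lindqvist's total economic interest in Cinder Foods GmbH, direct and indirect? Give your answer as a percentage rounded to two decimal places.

32.28%

Tomas reaches Cinder along 3 paths.
Direct stake: 25% = 25%.
Via Stratus → Tessera: 13% × 7% × 9% = 0.0819%.
Via Tessera: 80% × 9% = 7.2%.
Total: 25% + 0.0819% + 7.2% = 32.2819%.
Rounded: 32.28%.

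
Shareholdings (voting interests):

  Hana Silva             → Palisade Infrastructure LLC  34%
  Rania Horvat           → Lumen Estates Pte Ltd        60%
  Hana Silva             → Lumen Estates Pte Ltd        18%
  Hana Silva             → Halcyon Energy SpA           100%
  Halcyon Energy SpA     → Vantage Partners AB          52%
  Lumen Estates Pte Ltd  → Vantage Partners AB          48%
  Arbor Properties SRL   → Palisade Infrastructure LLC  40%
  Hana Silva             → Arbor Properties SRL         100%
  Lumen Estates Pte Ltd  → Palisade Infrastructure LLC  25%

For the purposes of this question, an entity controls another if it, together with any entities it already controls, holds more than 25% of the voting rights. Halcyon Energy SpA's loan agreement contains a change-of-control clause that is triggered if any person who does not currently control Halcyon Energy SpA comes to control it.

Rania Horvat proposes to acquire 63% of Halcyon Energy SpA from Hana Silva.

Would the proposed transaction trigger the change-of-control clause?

Yes

The purchase adds only to Rania's holdings (Hana's stake shrinks), so Rania is the only person who could newly come to control Halcyon.
Rania holds 60% of Lumen, so Rania controls Lumen.
Lumen holds 48% of Vantage, so Rania controls Vantage.
Neither Rania nor any entity Rania controls holds any voting interest in Halcyon.
So before the transaction, Rania does not control Halcyon.
After the purchase, Rania holds 63% of Halcyon directly, and Hana's stake falls to 37%.
Rania holds 63% of Halcyon, so Rania controls Halcyon.
Rania did not control Halcyon before and does after, so the clause is triggered.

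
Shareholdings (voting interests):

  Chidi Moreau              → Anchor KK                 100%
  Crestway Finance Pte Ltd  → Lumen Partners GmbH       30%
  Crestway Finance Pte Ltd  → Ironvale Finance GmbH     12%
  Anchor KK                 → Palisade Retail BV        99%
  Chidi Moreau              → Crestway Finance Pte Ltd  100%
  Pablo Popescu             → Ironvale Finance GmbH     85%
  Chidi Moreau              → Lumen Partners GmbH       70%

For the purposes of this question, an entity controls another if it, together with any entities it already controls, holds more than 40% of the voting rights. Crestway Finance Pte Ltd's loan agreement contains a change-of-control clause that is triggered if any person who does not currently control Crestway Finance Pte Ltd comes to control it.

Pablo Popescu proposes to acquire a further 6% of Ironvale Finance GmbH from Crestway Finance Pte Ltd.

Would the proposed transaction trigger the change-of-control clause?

No

The purchase adds only to Pablo's holdings (Crestway's stake shrinks), so Pablo is the only person who could newly come to control Crestway.
Pablo holds 85% of Ironvale, so Pablo controls Ironvale.
Neither Pablo nor any entity Pablo controls holds any voting interest in Crestway.
So before the transaction, Pablo does not control Crestway.
After the purchase, Pablo's direct stake in Ironvale rises to 85% + 6% = 91%, and Crestway's stake falls to 6%.
Pablo holds 91% of Ironvale, so Pablo controls Ironvale.
After the transaction, neither Pablo nor any entity Pablo controls holds a voting interest in Crestway, so Pablo still does not control it.
No new person acquires control, so the clause is not triggered.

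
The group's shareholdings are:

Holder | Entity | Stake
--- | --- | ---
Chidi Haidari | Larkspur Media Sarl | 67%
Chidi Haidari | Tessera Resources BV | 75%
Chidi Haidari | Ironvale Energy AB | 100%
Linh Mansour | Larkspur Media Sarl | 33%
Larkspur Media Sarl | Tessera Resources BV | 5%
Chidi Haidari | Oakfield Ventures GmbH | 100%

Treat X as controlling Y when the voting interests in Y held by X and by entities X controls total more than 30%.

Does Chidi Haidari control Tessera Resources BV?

Chidi holds 67% of Larkspur, so Chidi controls Larkspur.
Chidi and Larkspur together hold 75% + 5% = 80% of Tessera, so Chidi controls Tessera.

Yes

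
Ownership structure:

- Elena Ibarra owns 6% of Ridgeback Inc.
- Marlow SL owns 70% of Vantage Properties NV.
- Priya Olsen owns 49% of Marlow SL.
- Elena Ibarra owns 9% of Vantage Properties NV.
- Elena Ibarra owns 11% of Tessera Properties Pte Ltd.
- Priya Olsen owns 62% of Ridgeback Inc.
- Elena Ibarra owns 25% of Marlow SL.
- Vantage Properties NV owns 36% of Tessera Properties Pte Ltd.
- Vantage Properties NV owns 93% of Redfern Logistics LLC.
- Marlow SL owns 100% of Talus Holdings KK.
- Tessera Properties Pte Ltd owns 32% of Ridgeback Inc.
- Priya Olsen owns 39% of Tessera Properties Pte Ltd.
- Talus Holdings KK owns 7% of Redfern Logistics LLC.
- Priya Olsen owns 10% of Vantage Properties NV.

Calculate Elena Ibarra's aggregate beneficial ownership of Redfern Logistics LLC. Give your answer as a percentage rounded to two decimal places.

26.40%

Elena reaches Redfern along 3 paths.
Via Marlow → Talus: 25% × 100% × 7% = 1.75%.
Via Marlow → Vantage: 25% × 70% × 93% = 16.275%.
Via Vantage: 9% × 93% = 8.37%.
Total: 1.75% + 16.275% + 8.37% = 26.395%.
Rounded: 26.40%.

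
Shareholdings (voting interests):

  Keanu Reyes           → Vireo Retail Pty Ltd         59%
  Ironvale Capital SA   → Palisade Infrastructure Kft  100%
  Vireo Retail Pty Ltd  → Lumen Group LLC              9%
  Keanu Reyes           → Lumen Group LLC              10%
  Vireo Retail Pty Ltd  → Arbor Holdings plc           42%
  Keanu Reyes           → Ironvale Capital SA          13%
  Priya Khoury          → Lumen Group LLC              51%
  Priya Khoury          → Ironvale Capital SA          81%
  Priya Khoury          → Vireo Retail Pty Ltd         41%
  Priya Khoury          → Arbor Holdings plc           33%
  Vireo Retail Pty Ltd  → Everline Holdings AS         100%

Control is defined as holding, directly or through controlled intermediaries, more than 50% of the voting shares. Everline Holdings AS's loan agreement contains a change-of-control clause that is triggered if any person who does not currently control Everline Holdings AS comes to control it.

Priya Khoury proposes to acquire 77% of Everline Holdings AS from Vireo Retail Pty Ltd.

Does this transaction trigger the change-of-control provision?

The purchase adds only to Priya's holdings (Vireo's stake shrinks), so Priya is the only person who could newly come to control Everline.
Priya holds 81% of Ironvale, so Priya controls Ironvale.
Priya holds 51% of Lumen, so Priya controls Lumen.
Ironvale holds 100% of Palisade, so Priya controls Palisade.
Neither Priya nor any entity Priya controls holds any voting interest in Everline.
So before the transaction, Priya does not control Everline.
After the purchase, Priya holds 77% of Everline directly, and Vireo's stake falls to 23%.
Priya holds 77% of Everline, so Priya controls Everline.
Priya did not control Everline before and does after, so the clause is triggered.

Yes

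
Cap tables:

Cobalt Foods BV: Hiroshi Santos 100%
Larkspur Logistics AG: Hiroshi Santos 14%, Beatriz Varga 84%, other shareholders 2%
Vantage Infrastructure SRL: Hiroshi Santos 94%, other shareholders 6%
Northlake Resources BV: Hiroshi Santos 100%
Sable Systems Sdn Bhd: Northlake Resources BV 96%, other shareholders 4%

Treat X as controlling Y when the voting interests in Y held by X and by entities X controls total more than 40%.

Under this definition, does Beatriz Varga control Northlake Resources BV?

Beatriz holds 84% of Larkspur, so Beatriz controls Larkspur.
Neither Beatriz nor any entity Beatriz controls holds any voting interest in Northlake.
So Beatriz does not control Northlake.

No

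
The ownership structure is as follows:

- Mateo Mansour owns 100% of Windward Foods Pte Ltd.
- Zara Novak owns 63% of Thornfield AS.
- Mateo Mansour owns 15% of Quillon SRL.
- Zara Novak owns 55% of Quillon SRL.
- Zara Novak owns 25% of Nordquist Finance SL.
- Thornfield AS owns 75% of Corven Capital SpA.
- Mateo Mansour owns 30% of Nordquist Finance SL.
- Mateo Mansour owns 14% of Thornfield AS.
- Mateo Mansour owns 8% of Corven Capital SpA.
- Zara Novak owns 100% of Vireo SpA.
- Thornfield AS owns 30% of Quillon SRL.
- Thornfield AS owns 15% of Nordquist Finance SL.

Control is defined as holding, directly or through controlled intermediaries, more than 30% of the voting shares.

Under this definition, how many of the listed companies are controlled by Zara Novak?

5

Zara holds 63% of Thornfield, so Zara controls Thornfield.
Zara and Thornfield together hold 25% + 15% = 40% of Nordquist, so Zara controls Nordquist.
Zara holds 100% of Vireo, so Zara controls Vireo.
Thornfield and Zara together hold 30% + 55% = 85% of Quillon, so Zara controls Quillon.
Thornfield holds 75% of Corven, so Zara controls Corven.
No other company's threshold is met.
Zara controls 5 companies.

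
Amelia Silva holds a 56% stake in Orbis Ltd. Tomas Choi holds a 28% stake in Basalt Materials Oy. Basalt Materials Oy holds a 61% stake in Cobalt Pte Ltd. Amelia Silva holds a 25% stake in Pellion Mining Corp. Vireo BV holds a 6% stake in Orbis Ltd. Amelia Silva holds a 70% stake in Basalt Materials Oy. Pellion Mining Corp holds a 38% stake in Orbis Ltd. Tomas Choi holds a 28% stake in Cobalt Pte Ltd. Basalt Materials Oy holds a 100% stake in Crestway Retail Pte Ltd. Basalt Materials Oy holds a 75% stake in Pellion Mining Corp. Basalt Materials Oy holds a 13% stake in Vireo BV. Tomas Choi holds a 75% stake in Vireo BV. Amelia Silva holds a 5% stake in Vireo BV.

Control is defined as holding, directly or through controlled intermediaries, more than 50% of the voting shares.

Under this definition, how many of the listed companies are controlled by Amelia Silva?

Amelia holds 70% of Basalt, so Amelia controls Basalt.
Amelia and Basalt together hold 25% + 75% = 100% of Pellion, so Amelia controls Pellion.
Basalt holds 61% of Cobalt, so Amelia controls Cobalt.
Amelia and Pellion together hold 56% + 38% = 94% of Orbis, so Amelia controls Orbis.
Basalt holds 100% of Crestway, so Amelia controls Crestway.
No other company's threshold is met.
Amelia controls 5 companies.

5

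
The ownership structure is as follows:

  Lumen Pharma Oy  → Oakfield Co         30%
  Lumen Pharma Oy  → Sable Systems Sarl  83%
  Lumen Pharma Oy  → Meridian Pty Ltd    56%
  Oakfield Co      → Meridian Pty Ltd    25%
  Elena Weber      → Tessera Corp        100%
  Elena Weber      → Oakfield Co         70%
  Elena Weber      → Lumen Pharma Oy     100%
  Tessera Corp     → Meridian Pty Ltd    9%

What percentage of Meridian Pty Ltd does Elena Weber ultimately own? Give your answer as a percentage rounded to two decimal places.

90.00%

Elena reaches Meridian along 4 paths.
Via Tessera: 100% × 9% = 9%.
Via Lumen → Oakfield: 100% × 30% × 25% = 7.5%.
Via Oakfield: 70% × 25% = 17.5%.
Via Lumen: 100% × 56% = 56%.
Total: 9% + 7.5% + 17.5% + 56% = 90%.
Rounded: 90.00%.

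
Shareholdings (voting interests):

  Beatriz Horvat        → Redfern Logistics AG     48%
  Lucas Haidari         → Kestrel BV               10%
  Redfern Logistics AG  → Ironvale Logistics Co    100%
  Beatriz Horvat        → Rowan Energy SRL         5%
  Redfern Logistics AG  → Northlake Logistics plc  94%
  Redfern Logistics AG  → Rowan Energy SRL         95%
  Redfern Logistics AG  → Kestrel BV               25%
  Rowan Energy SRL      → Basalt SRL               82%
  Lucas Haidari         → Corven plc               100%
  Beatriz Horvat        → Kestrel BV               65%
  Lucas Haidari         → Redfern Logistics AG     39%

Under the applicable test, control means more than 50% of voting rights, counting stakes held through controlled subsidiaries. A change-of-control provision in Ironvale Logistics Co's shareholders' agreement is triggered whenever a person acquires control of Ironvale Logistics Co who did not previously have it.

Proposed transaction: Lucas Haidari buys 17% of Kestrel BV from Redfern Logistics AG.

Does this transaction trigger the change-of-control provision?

No

The purchase adds only to Lucas's holdings (Redfern's stake shrinks), so Lucas is the only person who could newly come to control Ironvale.
Lucas holds 100% of Corven, so Lucas controls Corven.
Neither Lucas nor any entity Lucas controls holds any voting interest in Ironvale.
So before the transaction, Lucas does not control Ironvale.
After the purchase, Lucas's direct stake in Kestrel rises to 10% + 17% = 27%, and Redfern's stake falls to 8%.
Lucas's side now holds 27% of Kestrel, not > 50%, so Lucas still does not control Kestrel.
After the transaction, neither Lucas nor any entity Lucas controls holds a voting interest in Ironvale, so Lucas still does not control it.
No new person acquires control, so the clause is not triggered.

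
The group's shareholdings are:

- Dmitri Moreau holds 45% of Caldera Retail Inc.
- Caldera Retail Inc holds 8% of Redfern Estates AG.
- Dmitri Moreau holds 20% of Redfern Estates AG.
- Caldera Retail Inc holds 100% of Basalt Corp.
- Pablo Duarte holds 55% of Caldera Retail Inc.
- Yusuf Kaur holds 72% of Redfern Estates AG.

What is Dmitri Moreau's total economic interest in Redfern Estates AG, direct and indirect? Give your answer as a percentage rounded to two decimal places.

23.60%

Dmitri reaches Redfern along 2 paths.
Via Caldera: 45% × 8% = 3.6%.
Direct stake: 20% = 20%.
Total: 3.6% + 20% = 23.6%.
Rounded: 23.60%.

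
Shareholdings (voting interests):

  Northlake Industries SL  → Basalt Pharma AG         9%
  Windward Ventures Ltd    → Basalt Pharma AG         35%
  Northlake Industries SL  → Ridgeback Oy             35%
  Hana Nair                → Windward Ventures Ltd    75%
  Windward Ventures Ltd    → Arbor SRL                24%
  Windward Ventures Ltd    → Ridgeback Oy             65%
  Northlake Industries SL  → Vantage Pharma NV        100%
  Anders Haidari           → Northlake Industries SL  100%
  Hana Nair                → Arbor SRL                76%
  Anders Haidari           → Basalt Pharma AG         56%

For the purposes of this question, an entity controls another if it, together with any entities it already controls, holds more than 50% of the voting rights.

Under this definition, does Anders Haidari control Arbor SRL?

No

Anders holds 100% of Northlake, so Anders controls Northlake.
Northlake holds 100% of Vantage, so Anders controls Vantage.
Northlake and Anders together hold 9% + 56% = 65% of Basalt, so Anders controls Basalt.
Neither Anders nor any entity Anders controls holds any voting interest in Arbor.
So Anders does not control Arbor.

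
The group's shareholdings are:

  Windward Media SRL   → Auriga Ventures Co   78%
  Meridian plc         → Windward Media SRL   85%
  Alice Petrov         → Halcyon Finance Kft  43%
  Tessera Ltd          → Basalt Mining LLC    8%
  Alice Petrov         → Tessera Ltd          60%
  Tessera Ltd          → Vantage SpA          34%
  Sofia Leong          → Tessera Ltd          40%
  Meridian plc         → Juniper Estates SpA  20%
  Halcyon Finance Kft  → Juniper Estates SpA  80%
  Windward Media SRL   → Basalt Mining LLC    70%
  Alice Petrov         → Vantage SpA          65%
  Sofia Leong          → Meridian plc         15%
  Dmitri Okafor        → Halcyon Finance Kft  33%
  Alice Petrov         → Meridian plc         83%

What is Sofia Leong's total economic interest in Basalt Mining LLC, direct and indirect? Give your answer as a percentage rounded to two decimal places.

12.13%

Sofia reaches Basalt along 2 paths.
Via Meridian → Windward: 15% × 85% × 70% = 8.925%.
Via Tessera: 40% × 8% = 3.2%.
Total: 8.925% + 3.2% = 12.125%.
Rounded: 12.13%.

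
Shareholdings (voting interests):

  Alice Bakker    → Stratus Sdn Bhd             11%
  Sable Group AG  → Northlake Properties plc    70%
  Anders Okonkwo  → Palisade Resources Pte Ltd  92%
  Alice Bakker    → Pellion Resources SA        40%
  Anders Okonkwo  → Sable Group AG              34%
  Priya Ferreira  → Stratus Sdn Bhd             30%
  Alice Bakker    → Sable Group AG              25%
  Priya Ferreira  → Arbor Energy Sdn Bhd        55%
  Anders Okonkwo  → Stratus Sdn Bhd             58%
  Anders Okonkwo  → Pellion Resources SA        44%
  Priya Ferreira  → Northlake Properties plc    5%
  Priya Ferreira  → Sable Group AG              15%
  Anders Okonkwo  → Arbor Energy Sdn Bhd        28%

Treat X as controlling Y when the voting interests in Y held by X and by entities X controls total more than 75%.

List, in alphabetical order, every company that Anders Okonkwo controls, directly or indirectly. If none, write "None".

Anders holds 92% of Palisade, so Anders controls Palisade.
No other company's threshold is met.

Palisade Resources Pte Ltd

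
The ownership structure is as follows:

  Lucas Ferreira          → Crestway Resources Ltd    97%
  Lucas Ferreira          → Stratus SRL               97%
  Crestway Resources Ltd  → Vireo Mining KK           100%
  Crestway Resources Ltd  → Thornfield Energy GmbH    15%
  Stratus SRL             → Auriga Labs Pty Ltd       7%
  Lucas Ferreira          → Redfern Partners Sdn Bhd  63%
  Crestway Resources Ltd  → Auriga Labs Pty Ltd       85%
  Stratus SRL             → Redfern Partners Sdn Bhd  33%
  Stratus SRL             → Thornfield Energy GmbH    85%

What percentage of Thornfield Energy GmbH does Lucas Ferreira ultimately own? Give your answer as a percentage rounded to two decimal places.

97.00%

Lucas reaches Thornfield along 2 paths.
Via Crestway: 97% × 15% = 14.55%.
Via Stratus: 97% × 85% = 82.45%.
Total: 14.55% + 82.45% = 97%.
Rounded: 97.00%.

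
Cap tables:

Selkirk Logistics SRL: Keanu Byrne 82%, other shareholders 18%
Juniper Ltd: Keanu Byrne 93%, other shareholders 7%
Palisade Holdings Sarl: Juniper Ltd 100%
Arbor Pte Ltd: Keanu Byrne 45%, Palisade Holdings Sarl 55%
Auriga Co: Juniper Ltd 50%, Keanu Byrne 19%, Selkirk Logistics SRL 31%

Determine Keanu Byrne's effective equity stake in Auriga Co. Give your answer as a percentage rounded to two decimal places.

90.92%

Keanu reaches Auriga along 3 paths.
Via Juniper: 93% × 50% = 46.5%.
Direct stake: 19% = 19%.
Via Selkirk: 82% × 31% = 25.42%.
Total: 46.5% + 19% + 25.42% = 90.92%.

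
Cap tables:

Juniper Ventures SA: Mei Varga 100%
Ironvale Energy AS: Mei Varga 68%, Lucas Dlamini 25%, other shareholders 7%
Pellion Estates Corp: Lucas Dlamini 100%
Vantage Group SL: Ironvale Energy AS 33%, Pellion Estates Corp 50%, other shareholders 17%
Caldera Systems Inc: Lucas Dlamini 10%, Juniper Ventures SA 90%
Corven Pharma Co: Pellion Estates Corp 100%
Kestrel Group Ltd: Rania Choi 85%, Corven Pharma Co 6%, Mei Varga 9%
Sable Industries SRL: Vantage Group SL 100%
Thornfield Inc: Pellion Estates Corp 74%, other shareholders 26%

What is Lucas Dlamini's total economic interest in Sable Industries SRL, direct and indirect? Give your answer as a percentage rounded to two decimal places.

Lucas reaches Sable along 2 paths.
Via Ironvale → Vantage: 25% × 33% × 100% = 8.25%.
Via Pellion → Vantage: 100% × 50% × 100% = 50%.
Total: 8.25% + 50% = 58.25%.

58.25%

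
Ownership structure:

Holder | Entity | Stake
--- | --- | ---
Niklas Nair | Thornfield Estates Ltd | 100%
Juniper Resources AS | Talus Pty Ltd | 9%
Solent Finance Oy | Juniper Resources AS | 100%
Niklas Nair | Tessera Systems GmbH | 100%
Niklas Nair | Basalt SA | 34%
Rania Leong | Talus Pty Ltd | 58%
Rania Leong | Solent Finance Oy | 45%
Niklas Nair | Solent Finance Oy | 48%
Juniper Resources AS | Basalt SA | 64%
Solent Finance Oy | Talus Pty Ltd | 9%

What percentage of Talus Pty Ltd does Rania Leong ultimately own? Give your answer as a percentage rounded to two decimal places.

Rania reaches Talus along 3 paths.
Direct stake: 58% = 58%.
Via Solent: 45% × 9% = 4.05%.
Via Solent → Juniper: 45% × 100% × 9% = 4.05%.
Total: 58% + 4.05% + 4.05% = 66.1%.
Rounded: 66.10%.

66.10%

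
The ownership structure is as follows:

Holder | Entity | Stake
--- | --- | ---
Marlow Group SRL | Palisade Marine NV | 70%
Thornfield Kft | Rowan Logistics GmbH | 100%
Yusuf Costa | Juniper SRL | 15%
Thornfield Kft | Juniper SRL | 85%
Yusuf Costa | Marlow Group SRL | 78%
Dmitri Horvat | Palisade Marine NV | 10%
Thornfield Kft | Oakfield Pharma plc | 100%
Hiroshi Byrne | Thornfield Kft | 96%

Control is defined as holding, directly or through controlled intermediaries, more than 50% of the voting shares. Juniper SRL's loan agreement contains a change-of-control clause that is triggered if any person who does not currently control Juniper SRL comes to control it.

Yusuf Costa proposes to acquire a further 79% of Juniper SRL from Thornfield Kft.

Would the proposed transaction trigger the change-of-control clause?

Yes

The purchase adds only to Yusuf's holdings (Thornfield's stake shrinks), so Yusuf is the only person who could newly come to control Juniper.
Yusuf holds 78% of Marlow, so Yusuf controls Marlow.
Marlow holds 70% of Palisade, so Yusuf controls Palisade.
In Juniper, Yusuf's side holds only 15%, not > 50%.
So before the transaction, Yusuf does not control Juniper.
After the purchase, Yusuf's direct stake in Juniper rises to 15% + 79% = 94%, and Thornfield's stake falls to 6%.
Yusuf holds 94% of Juniper, so Yusuf controls Juniper.
Yusuf did not control Juniper before and does after, so the clause is triggered.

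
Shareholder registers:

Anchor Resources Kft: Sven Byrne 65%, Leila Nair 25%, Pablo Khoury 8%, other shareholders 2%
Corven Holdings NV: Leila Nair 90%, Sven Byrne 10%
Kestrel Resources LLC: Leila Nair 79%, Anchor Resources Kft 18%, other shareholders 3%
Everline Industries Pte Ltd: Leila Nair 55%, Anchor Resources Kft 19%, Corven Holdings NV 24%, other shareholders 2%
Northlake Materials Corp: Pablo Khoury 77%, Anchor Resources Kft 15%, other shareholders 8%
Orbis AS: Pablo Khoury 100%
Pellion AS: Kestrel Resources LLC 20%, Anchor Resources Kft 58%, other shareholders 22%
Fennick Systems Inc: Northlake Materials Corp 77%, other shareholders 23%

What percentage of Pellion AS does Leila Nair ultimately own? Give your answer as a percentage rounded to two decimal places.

31.20%

Leila reaches Pellion along 3 paths.
Via Kestrel: 79% × 20% = 15.8%.
Via Anchor → Kestrel: 25% × 18% × 20% = 0.9%.
Via Anchor: 25% × 58% = 14.5%.
Total: 15.8% + 0.9% + 14.5% = 31.2%.
Rounded: 31.20%.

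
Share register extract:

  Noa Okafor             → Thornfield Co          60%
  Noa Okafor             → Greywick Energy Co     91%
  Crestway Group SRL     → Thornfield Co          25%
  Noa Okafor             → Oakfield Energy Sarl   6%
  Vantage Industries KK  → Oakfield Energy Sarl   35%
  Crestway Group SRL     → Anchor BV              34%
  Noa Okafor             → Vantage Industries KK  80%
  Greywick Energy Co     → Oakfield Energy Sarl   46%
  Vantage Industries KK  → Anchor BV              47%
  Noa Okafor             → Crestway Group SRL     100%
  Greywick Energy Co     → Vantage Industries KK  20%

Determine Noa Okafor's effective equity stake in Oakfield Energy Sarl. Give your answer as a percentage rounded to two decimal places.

Noa reaches Oakfield along 4 paths.
Via Vantage: 80% × 35% = 28%.
Via Greywick → Vantage: 91% × 20% × 35% = 6.37%.
Via Greywick: 91% × 46% = 41.86%.
Direct stake: 6% = 6%.
Total: 28% + 6.37% + 41.86% + 6% = 82.23%.

82.23%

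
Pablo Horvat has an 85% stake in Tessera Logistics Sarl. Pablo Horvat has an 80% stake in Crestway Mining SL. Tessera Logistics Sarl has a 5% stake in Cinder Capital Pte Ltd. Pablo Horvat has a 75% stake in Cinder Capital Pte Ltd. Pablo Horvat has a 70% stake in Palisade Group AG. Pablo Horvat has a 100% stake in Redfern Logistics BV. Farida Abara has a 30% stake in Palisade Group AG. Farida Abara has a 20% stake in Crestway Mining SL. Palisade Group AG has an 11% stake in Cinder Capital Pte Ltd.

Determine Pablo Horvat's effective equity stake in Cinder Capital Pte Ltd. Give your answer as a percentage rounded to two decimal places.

Pablo reaches Cinder along 3 paths.
Direct stake: 75% = 75%.
Via Palisade: 70% × 11% = 7.7%.
Via Tessera: 85% × 5% = 4.25%.
Total: 75% + 7.7% + 4.25% = 86.95%.

86.95%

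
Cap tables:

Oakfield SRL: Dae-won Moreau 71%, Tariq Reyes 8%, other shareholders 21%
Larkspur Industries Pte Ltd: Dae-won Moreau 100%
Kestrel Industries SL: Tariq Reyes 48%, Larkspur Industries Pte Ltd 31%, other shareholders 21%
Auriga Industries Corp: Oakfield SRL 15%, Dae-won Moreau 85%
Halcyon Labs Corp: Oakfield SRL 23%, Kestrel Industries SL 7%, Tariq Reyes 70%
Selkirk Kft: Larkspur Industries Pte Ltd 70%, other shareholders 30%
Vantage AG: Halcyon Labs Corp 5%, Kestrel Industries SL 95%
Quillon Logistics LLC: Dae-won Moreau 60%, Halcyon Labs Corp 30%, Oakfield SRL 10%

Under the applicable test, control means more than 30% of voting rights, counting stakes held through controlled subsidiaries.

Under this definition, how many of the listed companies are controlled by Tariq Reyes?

3

Tariq holds 48% of Kestrel, so Tariq controls Kestrel.
Kestrel and Tariq together hold 7% + 70% = 77% of Halcyon, so Tariq controls Halcyon.
Halcyon and Kestrel together hold 5% + 95% = 100% of Vantage, so Tariq controls Vantage.
No other company's threshold is met.
Tariq controls 3 companies.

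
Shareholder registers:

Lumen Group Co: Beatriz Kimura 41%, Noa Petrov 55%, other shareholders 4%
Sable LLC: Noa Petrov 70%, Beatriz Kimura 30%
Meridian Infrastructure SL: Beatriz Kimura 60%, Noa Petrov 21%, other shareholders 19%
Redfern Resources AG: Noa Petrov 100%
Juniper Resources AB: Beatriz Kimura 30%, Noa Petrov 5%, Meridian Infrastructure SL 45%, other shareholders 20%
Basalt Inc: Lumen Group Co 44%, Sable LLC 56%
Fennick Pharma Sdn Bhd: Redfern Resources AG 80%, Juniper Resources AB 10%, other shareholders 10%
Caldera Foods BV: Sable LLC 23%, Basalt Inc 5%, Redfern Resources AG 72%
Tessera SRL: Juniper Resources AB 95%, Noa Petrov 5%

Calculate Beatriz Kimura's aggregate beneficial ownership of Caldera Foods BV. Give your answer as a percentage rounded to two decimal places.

Beatriz reaches Caldera along 3 paths.
Via Sable: 30% × 23% = 6.9%.
Via Lumen → Basalt: 41% × 44% × 5% = 0.902%.
Via Sable → Basalt: 30% × 56% × 5% = 0.84%.
Total: 6.9% + 0.902% + 0.84% = 8.642%.
Rounded: 8.64%.

8.64%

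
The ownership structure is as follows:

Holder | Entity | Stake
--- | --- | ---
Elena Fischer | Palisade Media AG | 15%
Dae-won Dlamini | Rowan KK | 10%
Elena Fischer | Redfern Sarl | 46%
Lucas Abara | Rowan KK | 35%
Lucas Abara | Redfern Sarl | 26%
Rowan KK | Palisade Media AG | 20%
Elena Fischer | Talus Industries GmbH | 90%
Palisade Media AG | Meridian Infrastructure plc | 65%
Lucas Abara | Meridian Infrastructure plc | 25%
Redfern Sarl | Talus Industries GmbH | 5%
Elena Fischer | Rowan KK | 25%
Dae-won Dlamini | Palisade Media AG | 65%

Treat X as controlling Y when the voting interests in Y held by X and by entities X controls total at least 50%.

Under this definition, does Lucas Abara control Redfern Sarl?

Lucas's largest direct stake is 35% in Rowan, which does not meet the threshold, so Lucas controls no company.
In Redfern, Lucas's side holds only 26%, not ≥ 50%.
So Lucas does not control Redfern.

No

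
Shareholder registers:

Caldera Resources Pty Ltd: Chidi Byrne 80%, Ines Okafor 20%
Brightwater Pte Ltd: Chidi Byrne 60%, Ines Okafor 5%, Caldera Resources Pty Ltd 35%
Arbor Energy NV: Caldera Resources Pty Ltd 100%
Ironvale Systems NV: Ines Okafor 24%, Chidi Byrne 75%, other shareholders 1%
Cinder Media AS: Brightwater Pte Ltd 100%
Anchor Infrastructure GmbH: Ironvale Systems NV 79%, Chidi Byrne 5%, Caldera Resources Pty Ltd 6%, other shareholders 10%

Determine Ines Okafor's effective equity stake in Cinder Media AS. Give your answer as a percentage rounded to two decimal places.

Ines reaches Cinder along 2 paths.
Via Brightwater: 5% × 100% = 5%.
Via Caldera → Brightwater: 20% × 35% × 100% = 7%.
Total: 5% + 7% = 12%.
Rounded: 12.00%.

12.00%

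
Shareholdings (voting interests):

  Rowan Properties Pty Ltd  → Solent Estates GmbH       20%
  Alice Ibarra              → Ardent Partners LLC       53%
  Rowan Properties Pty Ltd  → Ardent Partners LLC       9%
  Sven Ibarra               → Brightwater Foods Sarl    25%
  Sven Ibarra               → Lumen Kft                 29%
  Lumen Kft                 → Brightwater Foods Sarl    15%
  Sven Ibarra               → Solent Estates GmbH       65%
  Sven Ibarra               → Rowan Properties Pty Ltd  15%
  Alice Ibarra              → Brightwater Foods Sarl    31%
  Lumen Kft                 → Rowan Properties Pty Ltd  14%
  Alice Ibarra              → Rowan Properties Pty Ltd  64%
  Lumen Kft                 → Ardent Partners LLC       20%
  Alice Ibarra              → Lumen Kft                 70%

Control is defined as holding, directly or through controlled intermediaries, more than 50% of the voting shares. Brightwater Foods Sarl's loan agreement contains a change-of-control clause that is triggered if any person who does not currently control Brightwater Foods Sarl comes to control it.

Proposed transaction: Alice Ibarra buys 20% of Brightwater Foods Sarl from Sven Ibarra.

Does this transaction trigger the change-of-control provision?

The purchase adds only to Alice's holdings (Sven's stake shrinks), so Alice is the only person who could newly come to control Brightwater.
Alice holds 70% of Lumen, so Alice controls Lumen.
Lumen and Alice together hold 14% + 64% = 78% of Rowan, so Alice controls Rowan.
Alice and Lumen and Rowan together hold 53% + 20% + 9% = 82% of Ardent, so Alice controls Ardent.
In Brightwater, Alice's side holds only 31% + 15% = 46%, not > 50%.
So before the transaction, Alice does not control Brightwater.
After the purchase, Alice's direct stake in Brightwater rises to 31% + 20% = 51%, and Sven's stake falls to 5%.
Alice and Lumen together hold 51% + 15% = 66% of Brightwater, so Alice controls Brightwater.
Alice did not control Brightwater before and does after, so the clause is triggered.

Yes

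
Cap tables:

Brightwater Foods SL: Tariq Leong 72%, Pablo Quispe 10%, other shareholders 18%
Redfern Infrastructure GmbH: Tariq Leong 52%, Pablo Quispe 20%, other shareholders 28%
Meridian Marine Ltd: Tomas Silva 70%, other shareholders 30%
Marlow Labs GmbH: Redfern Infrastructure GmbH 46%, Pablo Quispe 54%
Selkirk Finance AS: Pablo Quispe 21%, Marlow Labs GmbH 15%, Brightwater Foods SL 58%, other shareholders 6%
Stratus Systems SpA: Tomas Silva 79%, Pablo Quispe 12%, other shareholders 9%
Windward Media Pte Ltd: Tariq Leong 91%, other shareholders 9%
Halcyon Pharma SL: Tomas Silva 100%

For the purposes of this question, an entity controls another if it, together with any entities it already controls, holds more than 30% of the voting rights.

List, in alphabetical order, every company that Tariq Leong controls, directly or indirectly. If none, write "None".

Tariq holds 72% of Brightwater, so Tariq controls Brightwater.
Tariq holds 52% of Redfern, so Tariq controls Redfern.
Redfern holds 46% of Marlow, so Tariq controls Marlow.
Marlow and Brightwater together hold 15% + 58% = 73% of Selkirk, so Tariq controls Selkirk.
Tariq holds 91% of Windward, so Tariq controls Windward.
No other company's threshold is met.

Brightwater Foods SL, Marlow Labs GmbH, Redfern Infrastructure GmbH, Selkirk Finance AS, Windward Media Pte Ltd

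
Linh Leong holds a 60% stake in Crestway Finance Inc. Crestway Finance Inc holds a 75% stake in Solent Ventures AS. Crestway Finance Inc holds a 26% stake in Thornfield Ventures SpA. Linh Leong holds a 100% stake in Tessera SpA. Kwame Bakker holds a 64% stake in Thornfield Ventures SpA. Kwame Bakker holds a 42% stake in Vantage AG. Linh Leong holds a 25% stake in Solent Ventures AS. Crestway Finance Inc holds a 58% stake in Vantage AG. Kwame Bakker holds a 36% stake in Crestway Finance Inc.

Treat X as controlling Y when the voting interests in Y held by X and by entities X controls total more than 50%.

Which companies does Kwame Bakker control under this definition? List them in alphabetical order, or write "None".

Thornfield Ventures SpA

Kwame holds 64% of Thornfield, so Kwame controls Thornfield.
No other company's threshold is met.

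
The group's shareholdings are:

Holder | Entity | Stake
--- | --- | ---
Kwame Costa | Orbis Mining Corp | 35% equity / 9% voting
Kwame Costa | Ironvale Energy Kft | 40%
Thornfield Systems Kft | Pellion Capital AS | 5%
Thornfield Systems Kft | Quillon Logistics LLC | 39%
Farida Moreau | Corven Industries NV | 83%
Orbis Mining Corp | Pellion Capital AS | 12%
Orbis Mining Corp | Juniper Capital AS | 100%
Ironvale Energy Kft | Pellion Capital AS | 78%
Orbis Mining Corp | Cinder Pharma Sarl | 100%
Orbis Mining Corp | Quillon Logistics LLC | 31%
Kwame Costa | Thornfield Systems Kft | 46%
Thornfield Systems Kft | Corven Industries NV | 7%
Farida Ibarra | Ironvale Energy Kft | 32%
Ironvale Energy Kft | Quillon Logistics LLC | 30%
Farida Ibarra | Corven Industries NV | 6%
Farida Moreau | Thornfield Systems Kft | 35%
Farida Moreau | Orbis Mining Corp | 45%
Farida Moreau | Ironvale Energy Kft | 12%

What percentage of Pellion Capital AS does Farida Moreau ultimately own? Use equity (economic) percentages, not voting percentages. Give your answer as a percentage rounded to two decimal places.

16.51%

Farida Moreau reaches Pellion along 3 paths.
Via Orbis: 45% × 12% = 5.4%.
Via Ironvale: 12% × 78% = 9.36%.
Via Thornfield: 35% × 5% = 1.75%.
Total: 5.4% + 9.36% + 1.75% = 16.51%.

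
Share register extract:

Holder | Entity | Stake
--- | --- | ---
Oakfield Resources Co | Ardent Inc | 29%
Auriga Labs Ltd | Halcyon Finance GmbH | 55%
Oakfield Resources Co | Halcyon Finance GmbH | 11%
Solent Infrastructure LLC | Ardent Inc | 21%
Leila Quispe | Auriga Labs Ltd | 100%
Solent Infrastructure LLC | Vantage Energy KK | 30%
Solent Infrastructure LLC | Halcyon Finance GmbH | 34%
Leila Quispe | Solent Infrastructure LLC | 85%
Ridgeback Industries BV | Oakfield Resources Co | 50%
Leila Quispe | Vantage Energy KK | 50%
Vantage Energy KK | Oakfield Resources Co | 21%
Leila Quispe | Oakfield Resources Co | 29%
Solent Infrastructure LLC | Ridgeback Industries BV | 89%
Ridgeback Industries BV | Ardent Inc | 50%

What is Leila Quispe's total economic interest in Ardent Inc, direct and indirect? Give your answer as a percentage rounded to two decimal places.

79.65%

Leila reaches Ardent along 6 paths.
Via Oakfield: 29% × 29% = 8.41%.
Via Solent → Vantage → Oakfield: 85% × 30% × 21% × 29% = 1.55295%.
Via Vantage → Oakfield: 50% × 21% × 29% = 3.045%.
Via Solent → Ridgeback → Oakfield: 85% × 89% × 50% × 29% = 10.96925%.
Via Solent → Ridgeback: 85% × 89% × 50% = 37.825%.
Via Solent: 85% × 21% = 17.85%.
Total: 8.41% + 1.55295% + 3.045% + 10.96925% + 37.825% + 17.85% = 79.6522%.
Rounded: 79.65%.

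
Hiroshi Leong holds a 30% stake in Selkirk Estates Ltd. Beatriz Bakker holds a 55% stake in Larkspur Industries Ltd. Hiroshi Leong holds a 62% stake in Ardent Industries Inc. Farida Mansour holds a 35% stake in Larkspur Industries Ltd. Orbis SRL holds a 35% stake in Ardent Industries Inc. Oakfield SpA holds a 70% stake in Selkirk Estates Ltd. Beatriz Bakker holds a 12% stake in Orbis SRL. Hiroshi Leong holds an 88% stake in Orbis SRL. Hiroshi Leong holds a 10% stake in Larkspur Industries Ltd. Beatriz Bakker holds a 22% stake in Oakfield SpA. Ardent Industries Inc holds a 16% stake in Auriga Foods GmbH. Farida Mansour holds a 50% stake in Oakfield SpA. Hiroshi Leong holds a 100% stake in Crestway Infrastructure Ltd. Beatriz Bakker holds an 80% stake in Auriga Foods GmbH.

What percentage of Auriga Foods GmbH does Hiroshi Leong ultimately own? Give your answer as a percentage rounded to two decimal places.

Hiroshi reaches Auriga along 2 paths.
Via Orbis → Ardent: 88% × 35% × 16% = 4.928%.
Via Ardent: 62% × 16% = 9.92%.
Total: 4.928% + 9.92% = 14.848%.
Rounded: 14.85%.

14.85%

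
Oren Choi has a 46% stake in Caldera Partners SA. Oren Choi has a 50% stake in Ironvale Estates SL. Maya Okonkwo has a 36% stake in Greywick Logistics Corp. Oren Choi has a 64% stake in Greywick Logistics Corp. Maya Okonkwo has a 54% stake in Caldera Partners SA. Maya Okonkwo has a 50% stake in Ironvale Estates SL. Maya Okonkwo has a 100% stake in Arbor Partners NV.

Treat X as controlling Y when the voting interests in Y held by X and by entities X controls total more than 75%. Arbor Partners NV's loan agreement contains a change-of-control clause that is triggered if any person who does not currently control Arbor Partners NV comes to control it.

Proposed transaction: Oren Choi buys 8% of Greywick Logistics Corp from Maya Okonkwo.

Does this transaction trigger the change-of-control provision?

No

The purchase adds only to Oren's holdings (Maya's stake shrinks), so Oren is the only person who could newly come to control Arbor.
Oren's largest direct stake is 64% in Greywick, which does not meet the threshold, so Oren controls no company.
Neither Oren nor any entity Oren controls holds any voting interest in Arbor.
So before the transaction, Oren does not control Arbor.
After the purchase, Oren's direct stake in Greywick rises to 64% + 8% = 72%, and Maya's stake falls to 28%.
Oren's side now holds 72% of Greywick, not > 75%, so Oren still does not control Greywick.
After the transaction, neither Oren nor any entity Oren controls holds a voting interest in Arbor, so Oren still does not control it.
No new person acquires control, so the clause is not triggered.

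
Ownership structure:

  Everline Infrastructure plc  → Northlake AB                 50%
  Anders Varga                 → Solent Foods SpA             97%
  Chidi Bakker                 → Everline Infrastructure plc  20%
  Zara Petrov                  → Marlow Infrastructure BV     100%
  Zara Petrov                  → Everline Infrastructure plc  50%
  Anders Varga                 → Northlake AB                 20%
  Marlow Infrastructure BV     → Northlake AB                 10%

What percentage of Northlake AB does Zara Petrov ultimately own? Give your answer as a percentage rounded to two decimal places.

35.00%

Zara reaches Northlake along 2 paths.
Via Everline: 50% × 50% = 25%.
Via Marlow: 100% × 10% = 10%.
Total: 25% + 10% = 35%.
Rounded: 35.00%.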